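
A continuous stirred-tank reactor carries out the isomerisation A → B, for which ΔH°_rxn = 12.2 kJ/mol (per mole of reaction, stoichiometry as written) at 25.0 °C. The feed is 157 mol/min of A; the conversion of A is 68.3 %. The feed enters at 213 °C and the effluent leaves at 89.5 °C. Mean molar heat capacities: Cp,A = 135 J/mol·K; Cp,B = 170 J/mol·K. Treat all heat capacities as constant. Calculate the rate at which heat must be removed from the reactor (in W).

Q_out = 17800 W

Extent of reaction ξ = 0.683 × 157 = 107.23 mol/min
Reaction term: ξ·ΔH°_rxn = 107.23 × 12.2 = 1308.2 kJ/min
Sensible, feed 213→25 °C: -3984.7 kJ/min
Outlet flows (mol/min): A 49.769, B 107.23
Sensible, products 25→89.5 °C: 1609.2 kJ/min
Q = ΔH = -1067.3 kJ/min = -17.788 kW
Heat removed = 17788 W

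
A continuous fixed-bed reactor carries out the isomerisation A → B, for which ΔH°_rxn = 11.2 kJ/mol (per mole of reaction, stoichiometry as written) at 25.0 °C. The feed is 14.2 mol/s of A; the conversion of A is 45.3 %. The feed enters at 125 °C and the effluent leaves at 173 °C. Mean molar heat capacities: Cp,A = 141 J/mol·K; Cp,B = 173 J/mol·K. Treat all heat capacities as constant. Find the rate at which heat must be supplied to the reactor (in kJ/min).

Extent of reaction ξ = 0.453 × 14.2 = 6.4326 mol/s
Reaction term: ξ·ΔH°_rxn = 6.4326 × 11.2 = 72.045 kJ/s
Sensible, feed 125→25 °C: -200.22 kJ/s
Outlet flows (mol/s): A 7.7674, B 6.4326
Sensible, products 25→173 °C: 326.79 kJ/s
Q = ΔH = 198.62 kJ/s = 198.62 kW
Heat supplied = 11917 kJ/min

Q_in = 11900 kJ/min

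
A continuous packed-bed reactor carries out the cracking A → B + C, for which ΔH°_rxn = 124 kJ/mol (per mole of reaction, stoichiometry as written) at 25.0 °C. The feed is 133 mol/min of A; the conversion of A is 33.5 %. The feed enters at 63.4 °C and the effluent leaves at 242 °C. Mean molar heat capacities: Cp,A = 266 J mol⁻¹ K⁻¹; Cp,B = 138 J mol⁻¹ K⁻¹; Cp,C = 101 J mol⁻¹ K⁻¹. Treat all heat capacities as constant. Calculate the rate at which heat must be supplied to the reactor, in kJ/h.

Q_in = 695000 kJ/h

Extent of reaction ξ = 0.335 × 133 = 44.555 mol/min
Reaction term: ξ·ΔH°_rxn = 44.555 × 124 = 5524.8 kJ/min
Sensible, feed 63.4→25 °C: -1358.5 kJ/min
Outlet flows (mol/min): A 88.445, B 44.555, C 44.555
Sensible, products 25→242 °C: 7416 kJ/min
Q = ΔH = 11582 kJ/min = 193.04 kW
Heat supplied = 694940 kJ/h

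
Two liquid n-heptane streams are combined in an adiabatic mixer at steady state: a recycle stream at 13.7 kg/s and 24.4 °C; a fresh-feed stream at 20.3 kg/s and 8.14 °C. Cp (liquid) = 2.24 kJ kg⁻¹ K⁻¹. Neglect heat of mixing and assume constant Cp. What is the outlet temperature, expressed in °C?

T_out = 14.7 °C

Energy balance with Q = 0: Σ ṁᵢCp,ᵢ(T_out − Tᵢ) = 0
Σ ṁᵢCp,ᵢTᵢ = 13.7×2.24×24.4 + 20.3×2.24×8.14 = 1118.9
Σ ṁᵢCp,ᵢ = 13.7×2.24 + 20.3×2.24 = 76.16
T_out = 1118.9 / 76.16 = 14.692 °C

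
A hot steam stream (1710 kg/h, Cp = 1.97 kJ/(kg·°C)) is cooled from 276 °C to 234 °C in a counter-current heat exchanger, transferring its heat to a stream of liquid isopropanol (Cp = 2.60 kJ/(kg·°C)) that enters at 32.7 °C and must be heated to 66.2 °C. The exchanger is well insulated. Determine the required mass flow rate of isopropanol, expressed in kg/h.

Heat released by hot stream: Q = 1710 × 1.97 × (276 − 234) = 141490 kJ/h
Energy balance on cold side (adiabatic exchanger): Q = ṁ_c·Cp_c·(T_c,out − T_c,in)
ṁ_c = 141490 / [2.60 × (66.2 − 32.7)] = 1624.4 kg/h

ṁ_c = 1620 kg/h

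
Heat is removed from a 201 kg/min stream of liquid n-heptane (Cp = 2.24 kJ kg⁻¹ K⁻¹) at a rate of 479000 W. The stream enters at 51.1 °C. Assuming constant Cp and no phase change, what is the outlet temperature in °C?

T_out = -12.7 °C

Q = 479000 W = 28740 kJ/min
ΔT = Q/(ṁ·Cp) = 28740/(201×2.24) = 63.833 K
T_out = 51.1 − 63.833 = -12.733 °C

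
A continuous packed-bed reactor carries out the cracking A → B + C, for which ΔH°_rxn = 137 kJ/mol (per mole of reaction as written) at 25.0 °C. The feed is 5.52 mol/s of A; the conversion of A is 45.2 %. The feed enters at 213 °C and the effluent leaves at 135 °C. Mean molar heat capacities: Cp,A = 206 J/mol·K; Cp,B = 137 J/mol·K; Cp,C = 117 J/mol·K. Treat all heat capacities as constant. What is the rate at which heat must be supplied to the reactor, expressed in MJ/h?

Q_in = 959 MJ/h

Extent of reaction ξ = 0.452 × 5.52 = 2.495 mol/s
Reaction term: ξ·ΔH°_rxn = 2.495 × 137 = 341.82 kJ/s
Sensible, feed 213→25 °C: -213.78 kJ/s
Outlet flows (mol/s): A 3.025, B 2.495, C 2.495
Sensible, products 25→135 °C: 138.26 kJ/s
Q = ΔH = 266.3 kJ/s = 266.3 kW
Heat supplied = 958.68 MJ/h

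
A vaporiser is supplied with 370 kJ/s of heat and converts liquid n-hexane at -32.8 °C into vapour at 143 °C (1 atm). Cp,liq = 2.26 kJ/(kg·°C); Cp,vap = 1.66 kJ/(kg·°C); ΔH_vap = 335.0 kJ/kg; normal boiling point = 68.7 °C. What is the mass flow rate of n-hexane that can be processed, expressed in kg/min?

ṁ = 32.3 kg/min

Δh = 2.26×(68.7−-32.8) + 335.0 + 1.66×(143−68.7) = 687.73 kJ/kg
Q = 370 kJ/s = 370 kJ/s = 22200 kJ/min
ṁ = Q/Δh = 22200 / 687.73 = 32.28 kg/min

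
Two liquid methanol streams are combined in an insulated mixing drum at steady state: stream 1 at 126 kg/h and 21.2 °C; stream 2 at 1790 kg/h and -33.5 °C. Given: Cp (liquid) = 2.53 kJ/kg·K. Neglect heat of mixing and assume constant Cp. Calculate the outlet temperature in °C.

T_out = -29.9 °C

Energy balance with Q = 0: Σ ṁᵢCp,ᵢ(T_out − Tᵢ) = 0
T_out = Σ ṁᵢCp,ᵢTᵢ / Σ ṁᵢCp,ᵢ
      = -144950 / 4847.5 = -29.903 °C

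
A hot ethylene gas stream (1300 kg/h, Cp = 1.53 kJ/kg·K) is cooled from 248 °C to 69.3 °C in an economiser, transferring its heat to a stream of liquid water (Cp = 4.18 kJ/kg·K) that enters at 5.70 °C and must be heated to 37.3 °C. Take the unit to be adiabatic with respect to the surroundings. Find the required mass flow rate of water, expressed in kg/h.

ṁ_c = 2690 kg/h

Heat released by hot stream: Q = 1300 × 1.53 × (248 − 69.3) = 355430 kJ/h
Energy balance on cold side (adiabatic exchanger): Q = ṁ_c·Cp_c·(T_c,out − T_c,in)
ṁ_c = 355430 / [4.18 × (37.3 − 5.70)] = 2690.9 kg/h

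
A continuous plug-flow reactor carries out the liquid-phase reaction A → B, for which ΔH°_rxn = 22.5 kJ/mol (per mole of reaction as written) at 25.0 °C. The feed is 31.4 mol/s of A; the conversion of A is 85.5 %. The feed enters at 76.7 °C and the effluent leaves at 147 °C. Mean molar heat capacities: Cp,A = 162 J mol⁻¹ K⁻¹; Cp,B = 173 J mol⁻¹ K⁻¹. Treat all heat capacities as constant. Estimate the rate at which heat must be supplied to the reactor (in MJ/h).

Extent of reaction ξ = 0.855 × 31.4 = 26.847 mol/s
Reaction term: ξ·ΔH°_rxn = 26.847 × 22.5 = 604.06 kJ/s
Sensible, feed 76.7→25 °C: -262.99 kJ/s
Outlet flows (mol/s): A 4.553, B 26.847
Sensible, products 25→147 °C: 656.62 kJ/s
Q = ΔH = 997.69 kJ/s = 997.69 kW
Heat supplied = 3591.7 MJ/h

Q_in = 3590 MJ/h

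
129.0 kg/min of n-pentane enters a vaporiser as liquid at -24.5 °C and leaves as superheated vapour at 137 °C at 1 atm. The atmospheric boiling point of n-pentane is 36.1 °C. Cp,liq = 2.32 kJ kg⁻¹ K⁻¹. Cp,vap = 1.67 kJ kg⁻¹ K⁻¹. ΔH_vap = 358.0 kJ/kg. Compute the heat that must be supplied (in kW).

Q = 1430 kW

liquid -24.5→36.1 °C: 140.59 kJ/kg
vaporisation at 36.1 °C: 358 kJ/kg
vapour 36.1→137 °C: 168.5 kJ/kg
Δh = 140.59 + 358 + 168.5 = 667.1 kJ/kg
Q = ṁ·Δh = 129.0 kg/min × 667.1 kJ/kg = 86055 kJ/min
|Q| = 1434.3 kW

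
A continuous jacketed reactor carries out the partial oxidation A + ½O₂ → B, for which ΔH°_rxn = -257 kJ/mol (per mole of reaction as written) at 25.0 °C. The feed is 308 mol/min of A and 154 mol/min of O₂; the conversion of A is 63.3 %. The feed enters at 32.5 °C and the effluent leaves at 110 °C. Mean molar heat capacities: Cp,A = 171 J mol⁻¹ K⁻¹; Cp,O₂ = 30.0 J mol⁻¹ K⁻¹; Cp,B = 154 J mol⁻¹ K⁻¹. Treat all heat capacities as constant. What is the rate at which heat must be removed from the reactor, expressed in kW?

Q_out = 770 kW

Extent of reaction ξ = 0.633 × 308 = 194.96 mol/min
Reaction term: ξ·ΔH°_rxn = 194.96 × -257 = -50106 kJ/min
Sensible, feed 32.5→25 °C: -429.66 kJ/min
Outlet flows (mol/min): A 113.04, O₂ 56.518, B 194.96
Sensible, products 25→110 °C: 4339.2 kJ/min
Q = ΔH = -46196 kJ/min = -769.94 kW
Heat removed = 769.94 kW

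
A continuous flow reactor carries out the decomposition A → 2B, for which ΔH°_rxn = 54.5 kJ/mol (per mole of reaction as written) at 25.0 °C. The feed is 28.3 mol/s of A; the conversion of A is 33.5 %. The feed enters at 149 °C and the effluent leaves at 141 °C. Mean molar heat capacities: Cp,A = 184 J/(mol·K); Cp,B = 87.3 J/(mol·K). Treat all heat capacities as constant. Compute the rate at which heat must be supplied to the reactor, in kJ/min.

Extent of reaction ξ = 0.335 × 28.3 = 9.4805 mol/s
Reaction term: ξ·ΔH°_rxn = 9.4805 × 54.5 = 516.69 kJ/s
Sensible, feed 149→25 °C: -645.69 kJ/s
Outlet flows (mol/s): A 18.819, B 18.961
Sensible, products 25→141 °C: 593.7 kJ/s
Q = ΔH = 464.69 kJ/s = 464.69 kW
Heat supplied = 27882 kJ/min

Q_in = 27900 kJ/min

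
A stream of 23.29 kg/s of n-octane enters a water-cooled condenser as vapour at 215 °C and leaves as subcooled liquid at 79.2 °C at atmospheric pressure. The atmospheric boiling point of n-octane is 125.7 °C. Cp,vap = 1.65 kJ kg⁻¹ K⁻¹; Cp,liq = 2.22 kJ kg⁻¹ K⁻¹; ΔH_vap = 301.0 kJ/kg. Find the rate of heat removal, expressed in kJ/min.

Q_c = 771000 kJ/min

vapour 215→125.7 °C: -147.34 kJ/kg
condensation at 125.7 °C: -301 kJ/kg
liquid 125.7→79.2 °C: -103.23 kJ/kg
Δh = -147.34 + -301 + -103.23 = -551.58 kJ/kg
Q = ṁ·Δh = 23.29 kg/s × -551.58 kJ/kg = -12846 kJ/s
|Q| = 12846 kW = 770770 kJ/min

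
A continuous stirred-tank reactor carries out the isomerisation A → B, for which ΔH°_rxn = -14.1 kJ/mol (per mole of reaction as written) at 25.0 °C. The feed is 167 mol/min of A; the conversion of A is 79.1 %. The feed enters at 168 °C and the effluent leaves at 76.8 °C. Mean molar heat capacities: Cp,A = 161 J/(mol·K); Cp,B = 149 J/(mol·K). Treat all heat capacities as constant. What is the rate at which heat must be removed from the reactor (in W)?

Extent of reaction ξ = 0.791 × 167 = 132.1 mol/min
Reaction term: ξ·ΔH°_rxn = 132.1 × -14.1 = -1862.6 kJ/min
Sensible, feed 168→25 °C: -3844.8 kJ/min
Outlet flows (mol/min): A 34.903, B 132.1
Sensible, products 25→76.8 °C: 1310.6 kJ/min
Q = ΔH = -4396.8 kJ/min = -73.28 kW
Heat removed = 73280 W

Q_out = 73300 W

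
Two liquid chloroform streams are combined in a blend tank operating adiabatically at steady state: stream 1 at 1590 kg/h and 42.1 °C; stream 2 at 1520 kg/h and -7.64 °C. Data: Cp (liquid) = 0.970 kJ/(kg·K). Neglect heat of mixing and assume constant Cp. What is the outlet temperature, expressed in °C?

T_out = 17.8 °C

Energy balance with Q = 0: Σ ṁᵢCp,ᵢ(T_out − Tᵢ) = 0
T_out = Σ ṁᵢCp,ᵢTᵢ / Σ ṁᵢCp,ᵢ
      = 53666 / 3016.7 = 17.79 °C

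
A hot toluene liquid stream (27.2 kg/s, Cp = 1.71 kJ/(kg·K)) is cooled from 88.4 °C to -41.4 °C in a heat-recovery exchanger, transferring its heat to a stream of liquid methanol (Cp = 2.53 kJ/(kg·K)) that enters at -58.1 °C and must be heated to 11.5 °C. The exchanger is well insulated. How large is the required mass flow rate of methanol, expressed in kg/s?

ṁ_c = 34.3 kg/s

Heat released by hot stream: Q = 27.2 × 1.71 × (88.4 − -41.4) = 6037.3 kJ/s
Energy balance on cold side (adiabatic exchanger): Q = ṁ_c·Cp_c·(T_c,out − T_c,in)
ṁ_c = 6037.3 / [2.53 × (11.5 − -58.1)] = 34.285 kg/s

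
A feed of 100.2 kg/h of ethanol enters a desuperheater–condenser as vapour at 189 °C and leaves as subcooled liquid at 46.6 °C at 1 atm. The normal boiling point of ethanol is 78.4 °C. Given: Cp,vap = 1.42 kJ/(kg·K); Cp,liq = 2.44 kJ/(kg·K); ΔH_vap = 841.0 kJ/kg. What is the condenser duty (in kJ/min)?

vapour 189→78.4 °C: -157.05 kJ/kg
condensation at 78.4 °C: -841 kJ/kg
liquid 78.4→46.6 °C: -77.592 kJ/kg
Δh = -157.05 + -841 + -77.592 = -1075.6 kJ/kg
Q = ṁ·Δh = 100.2 kg/h × -1075.6 kJ/kg = -107780 kJ/h
|Q| = 29.939 kW = 1796.3 kJ/min

Q_c = 1800 kJ/min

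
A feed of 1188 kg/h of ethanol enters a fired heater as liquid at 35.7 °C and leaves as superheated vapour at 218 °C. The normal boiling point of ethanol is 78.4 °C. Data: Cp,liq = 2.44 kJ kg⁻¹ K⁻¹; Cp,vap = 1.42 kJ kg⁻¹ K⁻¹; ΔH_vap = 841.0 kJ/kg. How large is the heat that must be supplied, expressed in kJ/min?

Q = 22600 kJ/min

liquid 35.7→78.4 °C: 104.19 kJ/kg
vaporisation at 78.4 °C: 841 kJ/kg
vapour 78.4→218 °C: 198.23 kJ/kg
Δh = 104.19 + 841 + 198.23 = 1143.4 kJ/kg
Q = ṁ·Δh = 1188 kg/h × 1143.4 kJ/kg = 1.3584e+06 kJ/h
|Q| = 377.33 kW = 22640 kJ/min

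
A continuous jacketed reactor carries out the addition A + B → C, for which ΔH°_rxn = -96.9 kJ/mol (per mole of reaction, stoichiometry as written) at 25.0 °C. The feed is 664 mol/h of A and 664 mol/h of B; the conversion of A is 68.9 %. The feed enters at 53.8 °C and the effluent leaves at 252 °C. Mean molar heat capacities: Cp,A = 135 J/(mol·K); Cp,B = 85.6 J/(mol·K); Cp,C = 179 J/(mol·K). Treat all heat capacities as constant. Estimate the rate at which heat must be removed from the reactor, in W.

Extent of reaction ξ = 0.689 × 664 = 457.5 mol/h
Reaction term: ξ·ΔH°_rxn = 457.5 × -96.9 = -44331 kJ/h
Sensible, feed 53.8→25 °C: -4218.6 kJ/h
Outlet flows (mol/h): A 206.5, B 206.5, C 457.5
Sensible, products 25→252 °C: 28930 kJ/h
Q = ΔH = -19620 kJ/h = -5.4499 kW
Heat removed = 5449.9 W

Q_out = 5450 W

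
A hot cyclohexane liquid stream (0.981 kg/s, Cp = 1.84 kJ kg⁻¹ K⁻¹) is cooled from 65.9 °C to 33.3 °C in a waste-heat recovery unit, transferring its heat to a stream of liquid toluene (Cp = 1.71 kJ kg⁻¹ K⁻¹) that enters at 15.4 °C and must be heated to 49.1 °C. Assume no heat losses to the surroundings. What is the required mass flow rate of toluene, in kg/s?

Heat released by hot stream: Q = 0.981 × 1.84 × (65.9 − 33.3) = 58.844 kJ/s
Energy balance on cold side (adiabatic exchanger): Q = ṁ_c·Cp_c·(T_c,out − T_c,in)
ṁ_c = 58.844 / [1.71 × (49.1 − 15.4)] = 1.0211 kg/s

ṁ_c = 1.02 kg/s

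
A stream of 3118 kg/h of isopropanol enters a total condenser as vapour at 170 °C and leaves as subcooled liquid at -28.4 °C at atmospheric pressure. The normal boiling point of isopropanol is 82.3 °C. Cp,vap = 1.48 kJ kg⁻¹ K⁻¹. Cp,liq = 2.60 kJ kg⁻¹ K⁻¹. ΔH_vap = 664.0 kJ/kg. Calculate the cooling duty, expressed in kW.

vapour 170→82.3 °C: -129.8 kJ/kg
condensation at 82.3 °C: -664 kJ/kg
liquid 82.3→-28.4 °C: -287.82 kJ/kg
Δh = -129.8 + -664 + -287.82 = -1081.6 kJ/kg
Q = ṁ·Δh = 3118 kg/h × -1081.6 kJ/kg = -3.3725e+06 kJ/h
|Q| = 936.8 kW

Q_c = 937 kW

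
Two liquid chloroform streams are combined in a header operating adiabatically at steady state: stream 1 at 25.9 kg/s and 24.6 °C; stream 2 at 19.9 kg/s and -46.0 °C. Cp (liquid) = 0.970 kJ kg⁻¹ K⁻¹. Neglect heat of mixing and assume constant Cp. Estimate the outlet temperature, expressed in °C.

No heat crosses the boundary, so H_out = H_in.
Σ ṁᵢCp,ᵢTᵢ = 25.9×0.970×24.6 + 19.9×0.970×-46.0 = -269.91
Σ ṁᵢCp,ᵢ = 25.9×0.970 + 19.9×0.970 = 44.426
T_out = -269.91 / 44.426 = -6.0755 °C

T_out = -6.08 °C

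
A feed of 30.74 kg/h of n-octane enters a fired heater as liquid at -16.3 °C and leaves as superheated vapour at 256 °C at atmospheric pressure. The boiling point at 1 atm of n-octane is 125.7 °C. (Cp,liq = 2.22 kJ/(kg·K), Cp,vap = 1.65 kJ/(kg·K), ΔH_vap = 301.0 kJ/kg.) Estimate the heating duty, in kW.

Q = 7.10 kW

liquid -16.3→125.7 °C: 315.24 kJ/kg
vaporisation at 125.7 °C: 301 kJ/kg
vapour 125.7→256 °C: 215 kJ/kg
Δh = 315.24 + 301 + 215 = 831.24 kJ/kg
Q = ṁ·Δh = 30.74 kg/h × 831.24 kJ/kg = 25552 kJ/h
|Q| = 7.0978 kW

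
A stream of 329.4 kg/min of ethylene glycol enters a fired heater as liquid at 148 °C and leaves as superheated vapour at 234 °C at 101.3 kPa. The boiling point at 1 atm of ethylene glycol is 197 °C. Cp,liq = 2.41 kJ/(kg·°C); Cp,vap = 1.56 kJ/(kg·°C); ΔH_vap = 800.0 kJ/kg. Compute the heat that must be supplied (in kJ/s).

liquid 148→197 °C: 118.09 kJ/kg
vaporisation at 197 °C: 800 kJ/kg
vapour 197→234 °C: 57.72 kJ/kg
Δh = 118.09 + 800 + 57.72 = 975.81 kJ/kg
Q = ṁ·Δh = 329.4 kg/min × 975.81 kJ/kg = 321430 kJ/min
|Q| = 5357.2 kW

Q = 5360 kJ/s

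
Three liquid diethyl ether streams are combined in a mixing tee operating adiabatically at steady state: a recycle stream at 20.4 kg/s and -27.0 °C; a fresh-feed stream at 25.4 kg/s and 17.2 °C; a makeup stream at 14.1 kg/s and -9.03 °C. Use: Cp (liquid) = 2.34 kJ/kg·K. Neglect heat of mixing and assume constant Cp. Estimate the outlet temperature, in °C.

Adiabatic, steady state ⇒ Σ ṁᵢCp,ᵢ(T_out − Tᵢ) = 0
T_out = Σ ṁᵢCp,ᵢTᵢ / Σ ṁᵢCp,ᵢ
      = -564.51 / 140.17 = -4.0274 °C

T_out = -4.03 °C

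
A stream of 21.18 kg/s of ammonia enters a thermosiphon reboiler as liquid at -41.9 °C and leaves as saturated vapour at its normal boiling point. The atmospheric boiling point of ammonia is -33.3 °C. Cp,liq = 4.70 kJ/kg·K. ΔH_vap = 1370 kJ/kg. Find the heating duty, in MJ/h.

liquid -41.9→-33.3 °C: 40.42 kJ/kg
vaporisation at -33.3 °C: 1370 kJ/kg
Δh = 40.42 + 1370 = 1410.4 kJ/kg
Q = ṁ·Δh = 21.18 kg/s × 1410.4 kJ/kg = 29873 kJ/s
|Q| = 29873 kW = 107540 MJ/h

Q = 108000 MJ/h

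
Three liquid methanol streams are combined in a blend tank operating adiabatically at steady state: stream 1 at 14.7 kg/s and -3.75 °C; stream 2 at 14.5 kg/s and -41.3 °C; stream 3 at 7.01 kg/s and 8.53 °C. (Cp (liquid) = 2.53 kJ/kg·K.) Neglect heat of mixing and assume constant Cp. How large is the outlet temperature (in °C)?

No heat crosses the boundary, so H_out = H_in.
Σ ṁᵢCp,ᵢTᵢ = 14.7×2.53×-3.75 + 14.5×2.53×-41.3 + 7.01×2.53×8.53 = -1503.3
Σ ṁᵢCp,ᵢ = 14.7×2.53 + 14.5×2.53 + 7.01×2.53 = 91.611
T_out = -1503.3 / 91.611 = -16.409 °C

T_out = -16.4 °C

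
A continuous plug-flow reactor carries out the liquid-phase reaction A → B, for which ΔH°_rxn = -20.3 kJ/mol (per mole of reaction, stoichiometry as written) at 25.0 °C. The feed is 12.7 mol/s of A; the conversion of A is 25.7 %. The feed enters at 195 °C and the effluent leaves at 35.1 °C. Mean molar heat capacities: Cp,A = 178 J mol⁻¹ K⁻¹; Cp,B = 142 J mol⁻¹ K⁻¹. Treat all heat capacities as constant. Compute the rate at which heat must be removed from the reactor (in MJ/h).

Q_out = 1540 MJ/h

Extent of reaction ξ = 0.257 × 12.7 = 3.2639 mol/s
Reaction term: ξ·ΔH°_rxn = 3.2639 × -20.3 = -66.257 kJ/s
Sensible, feed 195→25 °C: -384.3 kJ/s
Outlet flows (mol/s): A 9.4361, B 3.2639
Sensible, products 25→35.1 °C: 21.645 kJ/s
Q = ΔH = -428.91 kJ/s = -428.91 kW
Heat removed = 1544.1 MJ/h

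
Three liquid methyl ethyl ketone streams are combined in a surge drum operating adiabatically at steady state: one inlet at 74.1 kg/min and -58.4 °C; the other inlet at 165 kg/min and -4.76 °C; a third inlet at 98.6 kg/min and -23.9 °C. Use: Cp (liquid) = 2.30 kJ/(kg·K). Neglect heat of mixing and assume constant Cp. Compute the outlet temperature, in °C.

T_out = -22.1 °C

Adiabatic, steady state ⇒ Σ ṁᵢCp,ᵢ(T_out − Tᵢ) = 0
T_out = Σ ṁᵢCp,ᵢTᵢ / Σ ṁᵢCp,ᵢ
      = -17180 / 776.71 = -22.118 °C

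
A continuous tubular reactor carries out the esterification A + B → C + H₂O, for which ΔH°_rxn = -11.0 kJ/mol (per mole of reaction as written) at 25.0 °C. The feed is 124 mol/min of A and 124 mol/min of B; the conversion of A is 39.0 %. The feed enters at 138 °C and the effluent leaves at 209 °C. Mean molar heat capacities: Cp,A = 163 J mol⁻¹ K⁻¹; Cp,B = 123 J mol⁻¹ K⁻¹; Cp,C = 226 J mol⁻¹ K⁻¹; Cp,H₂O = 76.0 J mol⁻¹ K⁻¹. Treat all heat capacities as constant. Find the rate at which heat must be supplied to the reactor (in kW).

Q_in = 35.5 kW

Extent of reaction ξ = 0.390 × 124 = 48.36 mol/min
Reaction term: ξ·ΔH°_rxn = 48.36 × -11.0 = -531.96 kJ/min
Sensible, feed 138→25 °C: -4007.4 kJ/min
Outlet flows (mol/min): A 75.64, B 75.64, C 48.36, H₂O 48.36
Sensible, products 25→209 °C: 6667.7 kJ/min
Q = ΔH = 2128.4 kJ/min = 35.473 kW
Heat supplied = 35.473 kW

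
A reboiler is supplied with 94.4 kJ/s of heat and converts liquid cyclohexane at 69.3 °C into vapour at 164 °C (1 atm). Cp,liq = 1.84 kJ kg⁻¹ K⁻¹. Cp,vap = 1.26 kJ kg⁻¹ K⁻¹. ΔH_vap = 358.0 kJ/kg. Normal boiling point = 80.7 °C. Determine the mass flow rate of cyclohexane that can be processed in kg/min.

Δh = 1.84×(80.7−69.3) + 358.0 + 1.26×(164−80.7) = 483.93 kJ/kg
Q = 94.4 kJ/s = 94.4 kJ/s = 5664 kJ/min
ṁ = Q/Δh = 5664 / 483.93 = 11.704 kg/min

ṁ = 11.7 kg/min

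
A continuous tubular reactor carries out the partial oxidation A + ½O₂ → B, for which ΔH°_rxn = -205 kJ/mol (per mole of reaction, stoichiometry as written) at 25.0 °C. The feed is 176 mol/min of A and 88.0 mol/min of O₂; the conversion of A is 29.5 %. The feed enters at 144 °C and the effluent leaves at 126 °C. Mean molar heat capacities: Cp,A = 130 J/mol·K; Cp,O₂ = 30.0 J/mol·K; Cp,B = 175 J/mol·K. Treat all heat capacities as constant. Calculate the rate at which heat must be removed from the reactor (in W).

Q_out = 182000 W

Extent of reaction ξ = 0.295 × 176 = 51.92 mol/min
Reaction term: ξ·ΔH°_rxn = 51.92 × -205 = -10644 kJ/min
Sensible, feed 144→25 °C: -3036.9 kJ/min
Outlet flows (mol/min): A 124.08, O₂ 62.04, B 51.92
Sensible, products 25→126 °C: 2734.8 kJ/min
Q = ΔH = -10946 kJ/min = -182.43 kW
Heat removed = 182430 W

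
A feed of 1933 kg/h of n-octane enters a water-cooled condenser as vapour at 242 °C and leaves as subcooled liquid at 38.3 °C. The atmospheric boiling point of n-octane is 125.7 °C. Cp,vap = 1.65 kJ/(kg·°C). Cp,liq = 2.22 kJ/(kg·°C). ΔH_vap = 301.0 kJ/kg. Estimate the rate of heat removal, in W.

Q_c = 369000 W

vapour 242→125.7 °C: -191.89 kJ/kg
condensation at 125.7 °C: -301 kJ/kg
liquid 125.7→38.3 °C: -194.03 kJ/kg
Δh = -191.89 + -301 + -194.03 = -686.92 kJ/kg
Q = ṁ·Δh = 1933 kg/h × -686.92 kJ/kg = -1.3278e+06 kJ/h
|Q| = 368.84 kW = 368840 W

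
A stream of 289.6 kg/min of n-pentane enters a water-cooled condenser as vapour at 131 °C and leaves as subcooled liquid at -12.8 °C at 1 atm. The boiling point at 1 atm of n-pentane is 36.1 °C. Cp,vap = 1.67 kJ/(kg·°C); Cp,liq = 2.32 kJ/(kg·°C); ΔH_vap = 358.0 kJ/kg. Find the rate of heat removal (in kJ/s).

Q_c = 3040 kJ/s

vapour 131→36.1 °C: -158.48 kJ/kg
condensation at 36.1 °C: -358 kJ/kg
liquid 36.1→-12.8 °C: -113.45 kJ/kg
Δh = -158.48 + -358 + -113.45 = -629.93 kJ/kg
Q = ṁ·Δh = 289.6 kg/min × -629.93 kJ/kg = -182430 kJ/min
|Q| = 3040.5 kW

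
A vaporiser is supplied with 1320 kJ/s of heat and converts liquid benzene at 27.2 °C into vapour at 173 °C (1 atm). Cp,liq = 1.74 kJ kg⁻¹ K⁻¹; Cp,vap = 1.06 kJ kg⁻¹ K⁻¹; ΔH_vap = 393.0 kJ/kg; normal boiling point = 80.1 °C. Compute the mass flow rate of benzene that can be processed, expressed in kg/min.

ṁ = 136 kg/min

Δh = 1.74×(80.1−27.2) + 393.0 + 1.06×(173−80.1) = 583.52 kJ/kg
Q = 1320 kJ/s = 1320 kJ/s = 79200 kJ/min
ṁ = Q/Δh = 79200 / 583.52 = 135.73 kg/min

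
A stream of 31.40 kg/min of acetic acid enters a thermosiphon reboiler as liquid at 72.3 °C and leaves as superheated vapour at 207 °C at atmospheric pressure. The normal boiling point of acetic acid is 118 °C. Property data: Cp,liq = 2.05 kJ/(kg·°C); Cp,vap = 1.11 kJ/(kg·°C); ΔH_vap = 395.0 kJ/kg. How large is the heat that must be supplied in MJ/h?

liquid 72.3→118 °C: 93.685 kJ/kg
vaporisation at 118 °C: 395 kJ/kg
vapour 118→207 °C: 98.79 kJ/kg
Δh = 93.685 + 395 + 98.79 = 587.48 kJ/kg
Q = ṁ·Δh = 31.40 kg/min × 587.48 kJ/kg = 18447 kJ/min
|Q| = 307.45 kW = 1106.8 MJ/h

Q = 1110 MJ/h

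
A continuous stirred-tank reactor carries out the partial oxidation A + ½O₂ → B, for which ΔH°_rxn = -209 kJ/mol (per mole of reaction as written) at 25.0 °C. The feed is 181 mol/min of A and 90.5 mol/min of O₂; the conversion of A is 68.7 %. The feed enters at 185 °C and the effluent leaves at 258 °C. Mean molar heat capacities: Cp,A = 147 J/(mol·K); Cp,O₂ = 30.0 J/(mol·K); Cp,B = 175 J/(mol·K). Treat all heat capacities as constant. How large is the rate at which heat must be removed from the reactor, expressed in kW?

Extent of reaction ξ = 0.687 × 181 = 124.35 mol/min
Reaction term: ξ·ΔH°_rxn = 124.35 × -209 = -25989 kJ/min
Sensible, feed 185→25 °C: -4691.5 kJ/min
Outlet flows (mol/min): A 56.653, O₂ 28.326, B 124.35
Sensible, products 25→258 °C: 7208.7 kJ/min
Q = ΔH = -23471 kJ/min = -391.19 kW
Heat removed = 391.19 kW

Q_out = 391 kW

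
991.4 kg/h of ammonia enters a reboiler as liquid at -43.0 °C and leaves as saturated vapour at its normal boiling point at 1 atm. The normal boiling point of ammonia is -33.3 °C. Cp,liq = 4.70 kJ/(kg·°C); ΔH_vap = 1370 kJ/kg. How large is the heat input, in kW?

liquid -43.0→-33.3 °C: 45.59 kJ/kg
vaporisation at -33.3 °C: 1370 kJ/kg
Δh = 45.59 + 1370 = 1415.6 kJ/kg
Q = ṁ·Δh = 991.4 kg/h × 1415.6 kJ/kg = 1.4034e+06 kJ/h
|Q| = 389.84 kW

Q = 390 kW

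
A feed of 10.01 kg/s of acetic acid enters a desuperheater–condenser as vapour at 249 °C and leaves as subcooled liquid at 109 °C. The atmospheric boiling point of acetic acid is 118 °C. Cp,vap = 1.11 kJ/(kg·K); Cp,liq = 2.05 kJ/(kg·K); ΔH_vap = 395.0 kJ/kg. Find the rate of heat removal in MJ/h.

vapour 249→118 °C: -145.41 kJ/kg
condensation at 118 °C: -395 kJ/kg
liquid 118→109 °C: -18.45 kJ/kg
Δh = -145.41 + -395 + -18.45 = -558.86 kJ/kg
Q = ṁ·Δh = 10.01 kg/s × -558.86 kJ/kg = -5594.2 kJ/s
|Q| = 5594.2 kW = 20139 MJ/h

Q_c = 20100 MJ/h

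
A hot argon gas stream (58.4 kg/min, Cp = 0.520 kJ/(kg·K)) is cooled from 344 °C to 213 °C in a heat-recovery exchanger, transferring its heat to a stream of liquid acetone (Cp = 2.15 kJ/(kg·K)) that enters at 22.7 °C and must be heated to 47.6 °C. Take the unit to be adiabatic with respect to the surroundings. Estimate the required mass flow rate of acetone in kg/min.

ṁ_c = 74.3 kg/min

Heat released by hot stream: Q = 58.4 × 0.520 × (344 − 213) = 3978.2 kJ/min
Energy balance on cold side (adiabatic exchanger): Q = ṁ_c·Cp_c·(T_c,out − T_c,in)
ṁ_c = 3978.2 / [2.15 × (47.6 − 22.7)] = 74.31 kg/min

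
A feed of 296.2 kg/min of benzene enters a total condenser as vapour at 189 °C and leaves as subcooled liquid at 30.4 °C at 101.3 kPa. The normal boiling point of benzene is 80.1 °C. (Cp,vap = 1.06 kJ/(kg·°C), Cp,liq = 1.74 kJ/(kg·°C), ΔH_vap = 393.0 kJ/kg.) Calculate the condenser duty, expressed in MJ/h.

Q_c = 10600 MJ/h

vapour 189→80.1 °C: -115.43 kJ/kg
condensation at 80.1 °C: -393 kJ/kg
liquid 80.1→30.4 °C: -86.478 kJ/kg
Δh = -115.43 + -393 + -86.478 = -594.91 kJ/kg
Q = ṁ·Δh = 296.2 kg/min × -594.91 kJ/kg = -176210 kJ/min
|Q| = 2936.9 kW = 10573 MJ/h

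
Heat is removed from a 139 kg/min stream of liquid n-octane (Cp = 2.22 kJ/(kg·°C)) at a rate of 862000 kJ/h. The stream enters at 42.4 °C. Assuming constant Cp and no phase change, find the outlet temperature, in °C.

Q = 862000 kJ/h = 14367 kJ/min
ΔT = Q/(ṁ·Cp) = 14367/(139×2.22) = 46.557 K
T_out = 42.4 − 46.557 = -4.1573 °C

T_out = -4.16 °C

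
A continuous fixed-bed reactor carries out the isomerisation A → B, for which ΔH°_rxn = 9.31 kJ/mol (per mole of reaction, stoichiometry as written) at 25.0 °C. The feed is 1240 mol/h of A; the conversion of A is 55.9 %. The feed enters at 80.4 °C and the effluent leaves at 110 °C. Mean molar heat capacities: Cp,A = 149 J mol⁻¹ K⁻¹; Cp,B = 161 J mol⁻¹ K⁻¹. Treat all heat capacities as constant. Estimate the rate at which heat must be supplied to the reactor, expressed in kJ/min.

Extent of reaction ξ = 0.559 × 1240 = 693.16 mol/h
Reaction term: ξ·ΔH°_rxn = 693.16 × 9.31 = 6453.3 kJ/h
Sensible, feed 80.4→25 °C: -10236 kJ/h
Outlet flows (mol/h): A 546.84, B 693.16
Sensible, products 25→110 °C: 16412 kJ/h
Q = ΔH = 12629 kJ/h = 3.5081 kW
Heat supplied = 210.49 kJ/min

Q_in = 210 kJ/min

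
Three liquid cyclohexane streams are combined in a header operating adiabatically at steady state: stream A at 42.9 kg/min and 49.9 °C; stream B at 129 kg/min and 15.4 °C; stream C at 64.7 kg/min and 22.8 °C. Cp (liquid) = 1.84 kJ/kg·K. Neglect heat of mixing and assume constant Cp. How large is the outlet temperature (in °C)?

T_out = 23.7 °C

No heat crosses the boundary, so H_out = H_in.
T_out = Σ ṁᵢCp,ᵢTᵢ / Σ ṁᵢCp,ᵢ
      = 10309 / 435.34 = 23.679 °C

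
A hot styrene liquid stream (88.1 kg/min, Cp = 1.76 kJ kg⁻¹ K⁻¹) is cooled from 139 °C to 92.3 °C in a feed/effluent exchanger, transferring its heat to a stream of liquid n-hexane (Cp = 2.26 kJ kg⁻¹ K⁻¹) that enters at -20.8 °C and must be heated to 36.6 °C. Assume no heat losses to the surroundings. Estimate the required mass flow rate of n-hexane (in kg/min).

Heat released by hot stream: Q = 88.1 × 1.76 × (139 − 92.3) = 7241.1 kJ/min
Energy balance on cold side (adiabatic exchanger): Q = ṁ_c·Cp_c·(T_c,out − T_c,in)
ṁ_c = 7241.1 / [2.26 × (36.6 − -20.8)] = 55.819 kg/min

ṁ_c = 55.8 kg/min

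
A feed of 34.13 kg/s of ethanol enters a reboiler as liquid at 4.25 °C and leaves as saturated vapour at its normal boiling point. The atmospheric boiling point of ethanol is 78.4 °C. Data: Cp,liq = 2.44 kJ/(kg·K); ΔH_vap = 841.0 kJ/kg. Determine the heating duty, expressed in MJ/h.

liquid 4.25→78.4 °C: 180.93 kJ/kg
vaporisation at 78.4 °C: 841 kJ/kg
Δh = 180.93 + 841 = 1021.9 kJ/kg
Q = ṁ·Δh = 34.13 kg/s × 1021.9 kJ/kg = 34878 kJ/s
|Q| = 34878 kW = 125560 MJ/h

Q = 126000 MJ/h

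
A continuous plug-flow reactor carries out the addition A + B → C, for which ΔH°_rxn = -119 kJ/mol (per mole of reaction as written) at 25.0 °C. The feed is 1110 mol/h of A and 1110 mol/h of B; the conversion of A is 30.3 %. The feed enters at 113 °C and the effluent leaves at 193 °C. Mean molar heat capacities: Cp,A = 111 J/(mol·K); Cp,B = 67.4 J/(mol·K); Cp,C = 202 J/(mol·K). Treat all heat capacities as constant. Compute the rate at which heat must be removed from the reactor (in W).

Extent of reaction ξ = 0.303 × 1110 = 336.33 mol/h
Reaction term: ξ·ΔH°_rxn = 336.33 × -119 = -40023 kJ/h
Sensible, feed 113→25 °C: -17426 kJ/h
Outlet flows (mol/h): A 773.67, B 773.67, C 336.33
Sensible, products 25→193 °C: 34602 kJ/h
Q = ΔH = -22848 kJ/h = -6.3466 kW
Heat removed = 6346.6 W

Q_out = 6350 W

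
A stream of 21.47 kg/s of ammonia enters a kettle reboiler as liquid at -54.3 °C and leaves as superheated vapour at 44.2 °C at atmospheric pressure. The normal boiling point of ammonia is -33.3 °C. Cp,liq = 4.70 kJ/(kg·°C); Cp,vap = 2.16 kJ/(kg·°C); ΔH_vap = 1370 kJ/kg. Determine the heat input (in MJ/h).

liquid -54.3→-33.3 °C: 98.7 kJ/kg
vaporisation at -33.3 °C: 1370 kJ/kg
vapour -33.3→44.2 °C: 167.4 kJ/kg
Δh = 98.7 + 1370 + 167.4 = 1636.1 kJ/kg
Q = ṁ·Δh = 21.47 kg/s × 1636.1 kJ/kg = 35127 kJ/s
|Q| = 35127 kW = 126460 MJ/h

Q = 126000 MJ/h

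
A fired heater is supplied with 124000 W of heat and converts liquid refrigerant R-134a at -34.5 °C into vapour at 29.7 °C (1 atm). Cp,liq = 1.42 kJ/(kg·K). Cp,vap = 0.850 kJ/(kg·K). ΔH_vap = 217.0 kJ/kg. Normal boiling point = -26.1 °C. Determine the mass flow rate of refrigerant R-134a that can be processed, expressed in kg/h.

ṁ = 1620 kg/h

Δh = 1.42×(-26.1−-34.5) + 217.0 + 0.850×(29.7−-26.1) = 276.36 kJ/kg
Q = 124000 W = 124 kJ/s = 446400 kJ/h
ṁ = Q/Δh = 446400 / 276.36 = 1615.3 kg/h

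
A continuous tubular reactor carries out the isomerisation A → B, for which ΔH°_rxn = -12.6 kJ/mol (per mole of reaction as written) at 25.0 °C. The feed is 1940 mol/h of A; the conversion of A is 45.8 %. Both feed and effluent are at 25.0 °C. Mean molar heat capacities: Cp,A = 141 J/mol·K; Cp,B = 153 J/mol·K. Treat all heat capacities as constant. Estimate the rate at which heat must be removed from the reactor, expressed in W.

Extent of reaction ξ = 0.458 × 1940 = 888.52 mol/h
Reaction term: ξ·ΔH°_rxn = 888.52 × -12.6 = -11195 kJ/h
Q = ΔH = -11195 kJ/h = -3.1098 kW
Heat removed = 3109.8 W

Q_out = 3110 W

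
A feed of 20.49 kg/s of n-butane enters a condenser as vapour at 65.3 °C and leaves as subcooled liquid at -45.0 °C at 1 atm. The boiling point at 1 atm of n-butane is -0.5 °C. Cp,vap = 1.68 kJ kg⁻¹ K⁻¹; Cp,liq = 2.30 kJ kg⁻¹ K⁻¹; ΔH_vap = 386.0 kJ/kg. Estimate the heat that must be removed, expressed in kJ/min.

vapour 65.3→-0.5 °C: -110.54 kJ/kg
condensation at -0.5 °C: -386 kJ/kg
liquid -0.5→-45.0 °C: -102.35 kJ/kg
Δh = -110.54 + -386 + -102.35 = -598.89 kJ/kg
Q = ṁ·Δh = 20.49 kg/s × -598.89 kJ/kg = -12271 kJ/s
|Q| = 12271 kW = 736280 kJ/min

Q_c = 736000 kJ/min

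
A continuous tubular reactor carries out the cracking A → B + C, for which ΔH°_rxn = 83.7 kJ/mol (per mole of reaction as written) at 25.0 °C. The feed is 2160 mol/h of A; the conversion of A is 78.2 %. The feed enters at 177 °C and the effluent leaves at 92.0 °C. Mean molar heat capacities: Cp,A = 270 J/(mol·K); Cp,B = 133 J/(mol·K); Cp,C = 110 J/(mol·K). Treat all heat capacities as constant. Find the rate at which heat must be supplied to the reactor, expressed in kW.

Q_in = 24.7 kW

Extent of reaction ξ = 0.782 × 2160 = 1689.1 mol/h
Reaction term: ξ·ΔH°_rxn = 1689.1 × 83.7 = 141380 kJ/h
Sensible, feed 177→25 °C: -88646 kJ/h
Outlet flows (mol/h): A 470.88, B 1689.1, C 1689.1
Sensible, products 25→92.0 °C: 36019 kJ/h
Q = ΔH = 88752 kJ/h = 24.653 kW
Heat supplied = 24.653 kW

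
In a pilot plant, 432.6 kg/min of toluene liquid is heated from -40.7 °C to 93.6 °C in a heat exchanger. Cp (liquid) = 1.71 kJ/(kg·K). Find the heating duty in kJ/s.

Q = 1660 kJ/s

Q = ṁ·Cp·ΔT = 432.6 × 1.71 × (93.6 − -40.7) = 99348 kJ/min
Converting: 99348 / 60 s = 1655.8 kW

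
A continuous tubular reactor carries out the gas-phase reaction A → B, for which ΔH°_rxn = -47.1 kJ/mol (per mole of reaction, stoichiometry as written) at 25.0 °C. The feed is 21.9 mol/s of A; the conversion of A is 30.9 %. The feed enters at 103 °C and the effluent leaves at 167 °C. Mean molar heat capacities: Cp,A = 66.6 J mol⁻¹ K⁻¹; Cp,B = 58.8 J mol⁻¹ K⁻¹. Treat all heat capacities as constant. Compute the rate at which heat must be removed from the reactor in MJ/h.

Extent of reaction ξ = 0.309 × 21.9 = 6.7671 mol/s
Reaction term: ξ·ΔH°_rxn = 6.7671 × -47.1 = -318.73 kJ/s
Sensible, feed 103→25 °C: -113.77 kJ/s
Outlet flows (mol/s): A 15.133, B 6.7671
Sensible, products 25→167 °C: 199.62 kJ/s
Q = ΔH = -232.88 kJ/s = -232.88 kW
Heat removed = 838.36 MJ/h

Q_out = 838 MJ/h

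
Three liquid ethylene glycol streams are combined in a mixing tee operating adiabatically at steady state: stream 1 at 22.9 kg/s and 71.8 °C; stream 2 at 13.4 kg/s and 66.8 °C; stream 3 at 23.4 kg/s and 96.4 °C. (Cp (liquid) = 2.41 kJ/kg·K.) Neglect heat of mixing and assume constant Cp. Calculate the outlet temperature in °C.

T_out = 80.3 °C

Adiabatic, steady state ⇒ Σ ṁᵢCp,ᵢ(T_out − Tᵢ) = 0
Σ ṁᵢCp,ᵢTᵢ = 22.9×2.41×71.8 + 13.4×2.41×66.8 + 23.4×2.41×96.4 = 11556
Σ ṁᵢCp,ᵢ = 22.9×2.41 + 13.4×2.41 + 23.4×2.41 = 143.88
T_out = 11556 / 143.88 = 80.32 °C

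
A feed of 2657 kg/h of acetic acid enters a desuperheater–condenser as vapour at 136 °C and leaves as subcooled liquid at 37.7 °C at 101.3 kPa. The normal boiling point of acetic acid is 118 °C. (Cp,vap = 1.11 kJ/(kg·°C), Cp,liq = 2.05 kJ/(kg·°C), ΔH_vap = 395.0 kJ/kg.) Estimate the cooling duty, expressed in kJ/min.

Q_c = 25700 kJ/min

vapour 136→118 °C: -19.98 kJ/kg
condensation at 118 °C: -395 kJ/kg
liquid 118→37.7 °C: -164.61 kJ/kg
Δh = -19.98 + -395 + -164.61 = -579.6 kJ/kg
Q = ṁ·Δh = 2657 kg/h × -579.6 kJ/kg = -1.54e+06 kJ/h
|Q| = 427.77 kW = 25666 kJ/min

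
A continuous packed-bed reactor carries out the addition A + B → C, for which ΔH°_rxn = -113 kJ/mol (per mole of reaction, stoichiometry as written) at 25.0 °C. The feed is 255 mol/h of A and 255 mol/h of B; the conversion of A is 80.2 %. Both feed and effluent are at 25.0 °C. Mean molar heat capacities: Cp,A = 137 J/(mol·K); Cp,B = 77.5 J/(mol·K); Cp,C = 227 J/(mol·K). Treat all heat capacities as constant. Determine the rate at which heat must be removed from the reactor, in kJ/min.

Q_out = 385 kJ/min

Extent of reaction ξ = 0.802 × 255 = 204.51 mol/h
Reaction term: ξ·ΔH°_rxn = 204.51 × -113 = -23110 kJ/h
Q = ΔH = -23110 kJ/h = -6.4193 kW
Heat removed = 385.16 kJ/min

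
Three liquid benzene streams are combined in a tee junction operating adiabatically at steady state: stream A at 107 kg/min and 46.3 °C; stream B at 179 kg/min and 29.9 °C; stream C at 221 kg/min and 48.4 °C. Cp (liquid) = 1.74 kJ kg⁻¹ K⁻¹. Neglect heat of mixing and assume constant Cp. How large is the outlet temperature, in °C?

T_out = 41.4 °C

Adiabatic, steady state ⇒ Σ ṁᵢCp,ᵢ(T_out − Tᵢ) = 0
T_out = Σ ṁᵢCp,ᵢTᵢ / Σ ṁᵢCp,ᵢ
      = 36545 / 882.18 = 41.425 °C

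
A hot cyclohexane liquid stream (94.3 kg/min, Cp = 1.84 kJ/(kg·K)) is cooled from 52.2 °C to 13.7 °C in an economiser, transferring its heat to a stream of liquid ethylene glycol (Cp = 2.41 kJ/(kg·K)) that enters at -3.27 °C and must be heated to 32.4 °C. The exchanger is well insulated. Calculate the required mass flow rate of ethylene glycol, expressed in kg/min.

ṁ_c = 77.7 kg/min

Heat released by hot stream: Q = 94.3 × 1.84 × (52.2 − 13.7) = 6680.2 kJ/min
Energy balance on cold side (adiabatic exchanger): Q = ṁ_c·Cp_c·(T_c,out − T_c,in)
ṁ_c = 6680.2 / [2.41 × (32.4 − -3.27)] = 77.709 kg/min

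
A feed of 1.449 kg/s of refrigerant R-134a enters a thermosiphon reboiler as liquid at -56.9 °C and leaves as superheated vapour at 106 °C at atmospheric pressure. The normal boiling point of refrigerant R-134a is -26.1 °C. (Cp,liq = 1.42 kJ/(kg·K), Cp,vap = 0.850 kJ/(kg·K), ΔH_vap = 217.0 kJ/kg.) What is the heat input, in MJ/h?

Q = 1950 MJ/h

liquid -56.9→-26.1 °C: 43.736 kJ/kg
vaporisation at -26.1 °C: 217 kJ/kg
vapour -26.1→106 °C: 112.28 kJ/kg
Δh = 43.736 + 217 + 112.28 = 373.02 kJ/kg
Q = ṁ·Δh = 1.449 kg/s × 373.02 kJ/kg = 540.51 kJ/s
|Q| = 540.51 kW = 1945.8 MJ/h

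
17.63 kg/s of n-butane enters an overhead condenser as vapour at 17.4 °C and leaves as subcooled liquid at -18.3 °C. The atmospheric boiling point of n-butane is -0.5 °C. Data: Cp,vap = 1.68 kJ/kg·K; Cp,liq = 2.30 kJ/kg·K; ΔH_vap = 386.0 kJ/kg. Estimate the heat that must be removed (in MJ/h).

Q_c = 29000 MJ/h

vapour 17.4→-0.5 °C: -30.072 kJ/kg
condensation at -0.5 °C: -386 kJ/kg
liquid -0.5→-18.3 °C: -40.94 kJ/kg
Δh = -30.072 + -386 + -40.94 = -457.01 kJ/kg
Q = ṁ·Δh = 17.63 kg/s × -457.01 kJ/kg = -8057.1 kJ/s
|Q| = 8057.1 kW = 29006 MJ/h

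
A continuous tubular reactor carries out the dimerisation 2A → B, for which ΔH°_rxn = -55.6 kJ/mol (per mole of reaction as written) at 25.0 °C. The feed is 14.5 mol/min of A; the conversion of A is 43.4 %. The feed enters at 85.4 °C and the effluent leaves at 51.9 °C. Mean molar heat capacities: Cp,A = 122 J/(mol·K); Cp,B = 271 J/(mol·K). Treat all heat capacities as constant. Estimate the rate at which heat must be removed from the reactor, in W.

Q_out = 3870 W

Extent of reaction ξ = 0.434 × 14.5 / 2 = 3.1465 mol/min
Reaction term: ξ·ΔH°_rxn = 3.1465 × -55.6 = -174.95 kJ/min
Sensible, feed 85.4→25 °C: -106.85 kJ/min
Outlet flows (mol/min): A 8.207, B 3.1465
Sensible, products 25→51.9 °C: 49.871 kJ/min
Q = ΔH = -231.92 kJ/min = -3.8654 kW
Heat removed = 3865.4 W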